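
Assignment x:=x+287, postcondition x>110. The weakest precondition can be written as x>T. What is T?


Formula: wp(x:=E, P) = P[E/x] (substitute E for x in postcondition)
Step 1: Postcondition: x>110
Step 2: Substitute x+287 for x: x+287>110
Step 3: Solve for x: x > 110-287 = -177

-177


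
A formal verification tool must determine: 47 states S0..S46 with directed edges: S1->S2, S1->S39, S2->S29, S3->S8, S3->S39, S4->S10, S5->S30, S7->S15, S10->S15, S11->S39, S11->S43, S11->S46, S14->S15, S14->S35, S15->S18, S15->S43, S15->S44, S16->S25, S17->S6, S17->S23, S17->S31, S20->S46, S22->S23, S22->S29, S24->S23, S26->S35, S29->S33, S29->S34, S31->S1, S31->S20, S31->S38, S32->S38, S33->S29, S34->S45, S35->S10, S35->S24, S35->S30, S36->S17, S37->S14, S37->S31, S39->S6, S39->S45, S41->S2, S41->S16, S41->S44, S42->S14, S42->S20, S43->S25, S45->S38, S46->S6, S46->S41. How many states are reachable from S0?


BFS from S0:
  layer 0: {S0}
Reachable set: {S0}
Count = 1

1


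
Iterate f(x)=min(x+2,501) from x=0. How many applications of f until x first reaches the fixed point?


Step 1: x=0, cap=501, increment=2
Step 2: x grows by 2 each step until capped at 501; fixed point is x=501
Step 3: iterations = ceil(501/2) = 251

251


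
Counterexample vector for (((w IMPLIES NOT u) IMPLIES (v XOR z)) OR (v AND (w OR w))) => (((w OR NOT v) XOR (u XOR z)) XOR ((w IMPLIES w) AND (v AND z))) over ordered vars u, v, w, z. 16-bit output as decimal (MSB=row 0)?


F1 = (((w IMPLIES NOT u) IMPLIES (v XOR z)) OR (v AND (w OR w)))
F2 = (((w OR NOT v) XOR (u XOR z)) XOR ((w IMPLIES w) AND (v AND z)))
Counterexample to F1=>F2 is where F1=1 and F2=0.
Evaluate each row (bits = u,v,w,z, MSB first):
  row 0 [0000]: F1=0 F2=1 -> F1&~F2 -> 0
  row 1 [0001]: F1=1 F2=0 -> F1&~F2 -> 1
  row 2 [0010]: F1=0 F2=1 -> F1&~F2 -> 0
  row 3 [0011]: F1=1 F2=0 -> F1&~F2 -> 1
  row 4 [0100]: F1=1 F2=0 -> F1&~F2 -> 1
  row 5 [0101]: F1=0 F2=0 -> F1&~F2 -> 0
  row 6 [0110]: F1=1 F2=1 -> F1&~F2 -> 0
  row 7 [0111]: F1=1 F2=1 -> F1&~F2 -> 0
  row 8 [1000]: F1=0 F2=0 -> F1&~F2 -> 0
  row 9 [1001]: F1=1 F2=1 -> F1&~F2 -> 0
  row 10 [1010]: F1=1 F2=0 -> F1&~F2 -> 1
  row 11 [1011]: F1=1 F2=1 -> F1&~F2 -> 0
  row 12 [1100]: F1=1 F2=1 -> F1&~F2 -> 0
  row 13 [1101]: F1=0 F2=1 -> F1&~F2 -> 0
  row 14 [1110]: F1=1 F2=0 -> F1&~F2 -> 1
  row 15 [1111]: F1=1 F2=0 -> F1&~F2 -> 1
Full result column, 4 rows per line (u,v fixed per line; w,z runs 00..11 left to right):
  rows 0-3 [u,v=00]: 0101  = hex 5
  rows 4-7 [u,v=01]: 1000  = hex 8
  rows 8-11 [u,v=10]: 0010  = hex 2
  rows 12-15 [u,v=11]: 0011  = hex 3
Counterexample vector (row 0 .. row 15) = 0101100000100011
Output column grouped in 4s = 0101 1000 0010 0011 = 0x5823
Convert to decimal digit by digit (value = value*16 + digit):
  5 -> 5
  5*16 + 8 = 88
  88*16 + 2 = 1410
  1410*16 + 3 = 22563
Decimal = 22563

22563


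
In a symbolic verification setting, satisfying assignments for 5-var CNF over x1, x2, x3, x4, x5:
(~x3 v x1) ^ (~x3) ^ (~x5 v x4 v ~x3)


CNF with 3 clauses over 5 vars (32 assignments).
An assignment satisfies CNF iff every clause has >=1 true literal.
Check each row (bits = x1,x2,x3,x4,x5; clause T/F shown):
  row 0 [00000]: clauses=TTT -> 1
  row 1 [00001]: clauses=TTT -> 1
  row 2 [00010]: clauses=TTT -> 1
  row 3 [00011]: clauses=TTT -> 1
  row 4 [00100]: clauses=FFT -> 0
  row 5 [00101]: clauses=FFF -> 0
  row 6 [00110]: clauses=FFT -> 0
  row 7 [00111]: clauses=FFT -> 0
  row 8 [01000]: clauses=TTT -> 1
  row 9 [01001]: clauses=TTT -> 1
  row 10 [01010]: clauses=TTT -> 1
  row 11 [01011]: clauses=TTT -> 1
  row 12 [01100]: clauses=FFT -> 0
  row 13 [01101]: clauses=FFF -> 0
  row 14 [01110]: clauses=FFT -> 0
  row 15 [01111]: clauses=FFT -> 0
  row 16 [10000]: clauses=TTT -> 1
  row 17 [10001]: clauses=TTT -> 1
  row 18 [10010]: clauses=TTT -> 1
  row 19 [10011]: clauses=TTT -> 1
  row 20 [10100]: clauses=TFT -> 0
  row 21 [10101]: clauses=TFF -> 0
  row 22 [10110]: clauses=TFT -> 0
  row 23 [10111]: clauses=TFT -> 0
  row 24 [11000]: clauses=TTT -> 1
  row 25 [11001]: clauses=TTT -> 1
  row 26 [11010]: clauses=TTT -> 1
  row 27 [11011]: clauses=TTT -> 1
  row 28 [11100]: clauses=TFT -> 0
  row 29 [11101]: clauses=TFF -> 0
  row 30 [11110]: clauses=TFT -> 0
  row 31 [11111]: clauses=TFT -> 0
Full result column, 8 rows per line (x1,x2 fixed per line; x3,x4,x5 runs 000..111 left to right):
  rows 0-7 [x1,x2=00]: 11110000  (ones: 4)
  rows 8-15 [x1,x2=01]: 11110000  (ones: 4)
  rows 16-23 [x1,x2=10]: 11110000  (ones: 4)
  rows 24-31 [x1,x2=11]: 11110000  (ones: 4)
Satisfying assignments = 4+4+4+4 = 16

16


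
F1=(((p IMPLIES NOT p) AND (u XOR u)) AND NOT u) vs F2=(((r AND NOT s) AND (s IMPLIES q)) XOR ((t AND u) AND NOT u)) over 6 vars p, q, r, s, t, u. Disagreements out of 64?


F1 = (((p IMPLIES NOT p) AND (u XOR u)) AND NOT u)
F2 = (((r AND NOT s) AND (s IMPLIES q)) XOR ((t AND u) AND NOT u))
Evaluate both on each of 64 rows (bits = p,q,r,s,t,u):
  row 0 [000000]: F1=0 F2=0 -> 0
  row 1 [000001]: F1=0 F2=0 -> 0
  row 2 [000010]: F1=0 F2=0 -> 0
  row 3 [000011]: F1=0 F2=0 -> 0
  row 4 [000100]: F1=0 F2=0 -> 0
  (every remaining row is evaluated the same way; all 64 results are listed next)
Full result column, 8 rows per line (p,q,r fixed per line; s,t,u runs 000..111 left to right):
  rows 0-7 [p,q,r=000]: 00000000  (ones: 0)
  rows 8-15 [p,q,r=001]: 11110000  (ones: 4)
  rows 16-23 [p,q,r=010]: 00000000  (ones: 0)
  rows 24-31 [p,q,r=011]: 11110000  (ones: 4)
  rows 32-39 [p,q,r=100]: 00000000  (ones: 0)
  rows 40-47 [p,q,r=101]: 11110000  (ones: 4)
  rows 48-55 [p,q,r=110]: 00000000  (ones: 0)
  rows 56-63 [p,q,r=111]: 11110000  (ones: 4)
Disagreements = 0+4+0+4+0+4+0+4 = 16

16


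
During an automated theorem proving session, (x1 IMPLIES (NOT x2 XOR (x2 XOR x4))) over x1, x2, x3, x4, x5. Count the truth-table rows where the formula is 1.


Formula: (x1 IMPLIES (NOT x2 XOR (x2 XOR x4))) over 5 vars (32 rows)
Evaluate each row (x1, x2, x3, x4, x5 as bits, MSB first):
  row 0 [00000]: (0 IMPLIES (NOT 0 XOR (0 XOR 0))) -> 1
  row 1 [00001]: (0 IMPLIES (NOT 0 XOR (0 XOR 0))) -> 1
  row 2 [00010]: (0 IMPLIES (NOT 0 XOR (0 XOR 1))) -> 1
  row 3 [00011]: (0 IMPLIES (NOT 0 XOR (0 XOR 1))) -> 1
  row 4 [00100]: (0 IMPLIES (NOT 0 XOR (0 XOR 0))) -> 1
  row 5 [00101]: (0 IMPLIES (NOT 0 XOR (0 XOR 0))) -> 1
  row 6 [00110]: (0 IMPLIES (NOT 0 XOR (0 XOR 1))) -> 1
  row 7 [00111]: (0 IMPLIES (NOT 0 XOR (0 XOR 1))) -> 1
  row 8 [01000]: (0 IMPLIES (NOT 1 XOR (1 XOR 0))) -> 1
  row 9 [01001]: (0 IMPLIES (NOT 1 XOR (1 XOR 0))) -> 1
  row 10 [01010]: (0 IMPLIES (NOT 1 XOR (1 XOR 1))) -> 1
  row 11 [01011]: (0 IMPLIES (NOT 1 XOR (1 XOR 1))) -> 1
  row 12 [01100]: (0 IMPLIES (NOT 1 XOR (1 XOR 0))) -> 1
  row 13 [01101]: (0 IMPLIES (NOT 1 XOR (1 XOR 0))) -> 1
  row 14 [01110]: (0 IMPLIES (NOT 1 XOR (1 XOR 1))) -> 1
  row 15 [01111]: (0 IMPLIES (NOT 1 XOR (1 XOR 1))) -> 1
  row 16 [10000]: (1 IMPLIES (NOT 0 XOR (0 XOR 0))) -> 1
  row 17 [10001]: (1 IMPLIES (NOT 0 XOR (0 XOR 0))) -> 1
  row 18 [10010]: (1 IMPLIES (NOT 0 XOR (0 XOR 1))) -> 0
  row 19 [10011]: (1 IMPLIES (NOT 0 XOR (0 XOR 1))) -> 0
  row 20 [10100]: (1 IMPLIES (NOT 0 XOR (0 XOR 0))) -> 1
  row 21 [10101]: (1 IMPLIES (NOT 0 XOR (0 XOR 0))) -> 1
  row 22 [10110]: (1 IMPLIES (NOT 0 XOR (0 XOR 1))) -> 0
  row 23 [10111]: (1 IMPLIES (NOT 0 XOR (0 XOR 1))) -> 0
  row 24 [11000]: (1 IMPLIES (NOT 1 XOR (1 XOR 0))) -> 1
  row 25 [11001]: (1 IMPLIES (NOT 1 XOR (1 XOR 0))) -> 1
  row 26 [11010]: (1 IMPLIES (NOT 1 XOR (1 XOR 1))) -> 0
  row 27 [11011]: (1 IMPLIES (NOT 1 XOR (1 XOR 1))) -> 0
  row 28 [11100]: (1 IMPLIES (NOT 1 XOR (1 XOR 0))) -> 1
  row 29 [11101]: (1 IMPLIES (NOT 1 XOR (1 XOR 0))) -> 1
  row 30 [11110]: (1 IMPLIES (NOT 1 XOR (1 XOR 1))) -> 0
  row 31 [11111]: (1 IMPLIES (NOT 1 XOR (1 XOR 1))) -> 0
Full result column, 8 rows per line (x1,x2 fixed per line; x3,x4,x5 runs 000..111 left to right):
  rows 0-7 [x1,x2=00]: 11111111  (ones: 8)
  rows 8-15 [x1,x2=01]: 11111111  (ones: 8)
  rows 16-23 [x1,x2=10]: 11001100  (ones: 4)
  rows 24-31 [x1,x2=11]: 11001100  (ones: 4)
Count of 1-rows = 8+8+4+4 = 24

24


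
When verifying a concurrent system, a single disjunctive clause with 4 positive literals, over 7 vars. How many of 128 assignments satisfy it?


Step 1: Total=2^7=128
Step 2: Unsat when all 4 false: 2^3=8
Step 3: Sat=128-8=120

120


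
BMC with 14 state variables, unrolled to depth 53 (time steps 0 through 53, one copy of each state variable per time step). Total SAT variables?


BMC unrolls to depth k, creating one copy of each state var for steps 0..k.
Step count = 53 + 1 = 54 (steps 0 through 53)
Vars per step = 14
Total = 14 * 54 = 756

756


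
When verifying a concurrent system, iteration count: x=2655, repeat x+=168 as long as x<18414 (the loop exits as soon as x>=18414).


Step 1: x goes from 2655 toward 18414 by 168; the body runs while x<18414, so iterations = ceil((bound-start)/step)
Step 2: Distance=15759
Step 3: ceil(15759/168)=94

94


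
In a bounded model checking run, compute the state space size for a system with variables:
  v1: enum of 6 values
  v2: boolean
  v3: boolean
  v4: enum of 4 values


State space = product of domain sizes of all variables.
Domain sizes:
  v1 (enum of 6 values): 6
  v2 (boolean): 2
  v3 (boolean): 2
  v4 (enum of 4 values): 4
Product = 6 * 2 * 2 * 4 = 96

96


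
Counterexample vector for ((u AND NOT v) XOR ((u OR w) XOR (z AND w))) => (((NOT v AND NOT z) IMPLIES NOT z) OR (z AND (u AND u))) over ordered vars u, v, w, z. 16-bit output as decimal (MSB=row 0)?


F1 = ((u AND NOT v) XOR ((u OR w) XOR (z AND w)))
F2 = (((NOT v AND NOT z) IMPLIES NOT z) OR (z AND (u AND u)))
Counterexample to F1=>F2 is where F1=1 and F2=0.
Evaluate each row (bits = u,v,w,z, MSB first):
  row 0 [0000]: F1=0 F2=1 -> F1&~F2 -> 0
  row 1 [0001]: F1=0 F2=1 -> F1&~F2 -> 0
  row 2 [0010]: F1=1 F2=1 -> F1&~F2 -> 0
  row 3 [0011]: F1=0 F2=1 -> F1&~F2 -> 0
  row 4 [0100]: F1=0 F2=1 -> F1&~F2 -> 0
  row 5 [0101]: F1=0 F2=1 -> F1&~F2 -> 0
  row 6 [0110]: F1=1 F2=1 -> F1&~F2 -> 0
  row 7 [0111]: F1=0 F2=1 -> F1&~F2 -> 0
  row 8 [1000]: F1=0 F2=1 -> F1&~F2 -> 0
  row 9 [1001]: F1=0 F2=1 -> F1&~F2 -> 0
  row 10 [1010]: F1=0 F2=1 -> F1&~F2 -> 0
  row 11 [1011]: F1=1 F2=1 -> F1&~F2 -> 0
  row 12 [1100]: F1=1 F2=1 -> F1&~F2 -> 0
  row 13 [1101]: F1=1 F2=1 -> F1&~F2 -> 0
  row 14 [1110]: F1=1 F2=1 -> F1&~F2 -> 0
  row 15 [1111]: F1=0 F2=1 -> F1&~F2 -> 0
Full result column, 4 rows per line (u,v fixed per line; w,z runs 00..11 left to right):
  rows 0-3 [u,v=00]: 0000  = hex 0
  rows 4-7 [u,v=01]: 0000  = hex 0
  rows 8-11 [u,v=10]: 0000  = hex 0
  rows 12-15 [u,v=11]: 0000  = hex 0
Counterexample vector (row 0 .. row 15) = 0000000000000000
Output column grouped in 4s = 0000 0000 0000 0000 = 0x0000
Convert to decimal digit by digit (value = value*16 + digit):
  0 -> 0
  0*16 + 0 = 0
  0*16 + 0 = 0
  0*16 + 0 = 0
Decimal = 0

0


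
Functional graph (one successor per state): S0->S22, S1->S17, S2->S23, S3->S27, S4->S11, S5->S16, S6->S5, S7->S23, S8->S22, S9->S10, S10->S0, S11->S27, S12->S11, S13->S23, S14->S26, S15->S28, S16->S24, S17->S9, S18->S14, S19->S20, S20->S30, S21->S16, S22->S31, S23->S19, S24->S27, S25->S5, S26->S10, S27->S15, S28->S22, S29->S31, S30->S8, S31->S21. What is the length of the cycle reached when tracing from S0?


Trace from S0 until a state repeats:
  S0 -> S22 -> S31 -> S21 -> S16 -> S24 -> S27 -> S15 -> S28 -> S22
S22 first seen at step 1, revisited at step 9.
Cycle length = 9 - 1 = 8

8


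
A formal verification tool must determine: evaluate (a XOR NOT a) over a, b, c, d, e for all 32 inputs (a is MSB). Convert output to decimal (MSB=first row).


Formula: (a XOR NOT a) over a, b, c, d, e (32 rows)
Evaluate each row (bits = a,b,c,d,e, MSB first):
  row 0 [00000]: (0 XOR NOT 0) -> 1
  row 1 [00001]: (0 XOR NOT 0) -> 1
  row 2 [00010]: (0 XOR NOT 0) -> 1
  row 3 [00011]: (0 XOR NOT 0) -> 1
  row 4 [00100]: (0 XOR NOT 0) -> 1
  row 5 [00101]: (0 XOR NOT 0) -> 1
  row 6 [00110]: (0 XOR NOT 0) -> 1
  row 7 [00111]: (0 XOR NOT 0) -> 1
  row 8 [01000]: (0 XOR NOT 0) -> 1
  row 9 [01001]: (0 XOR NOT 0) -> 1
  row 10 [01010]: (0 XOR NOT 0) -> 1
  row 11 [01011]: (0 XOR NOT 0) -> 1
  row 12 [01100]: (0 XOR NOT 0) -> 1
  row 13 [01101]: (0 XOR NOT 0) -> 1
  row 14 [01110]: (0 XOR NOT 0) -> 1
  row 15 [01111]: (0 XOR NOT 0) -> 1
  row 16 [10000]: (1 XOR NOT 1) -> 1
  row 17 [10001]: (1 XOR NOT 1) -> 1
  row 18 [10010]: (1 XOR NOT 1) -> 1
  row 19 [10011]: (1 XOR NOT 1) -> 1
  row 20 [10100]: (1 XOR NOT 1) -> 1
  row 21 [10101]: (1 XOR NOT 1) -> 1
  row 22 [10110]: (1 XOR NOT 1) -> 1
  row 23 [10111]: (1 XOR NOT 1) -> 1
  row 24 [11000]: (1 XOR NOT 1) -> 1
  row 25 [11001]: (1 XOR NOT 1) -> 1
  row 26 [11010]: (1 XOR NOT 1) -> 1
  row 27 [11011]: (1 XOR NOT 1) -> 1
  row 28 [11100]: (1 XOR NOT 1) -> 1
  row 29 [11101]: (1 XOR NOT 1) -> 1
  row 30 [11110]: (1 XOR NOT 1) -> 1
  row 31 [11111]: (1 XOR NOT 1) -> 1
Full result column, 4 rows per line (a,b,c fixed per line; d,e runs 00..11 left to right):
  rows 0-3 [a,b,c=000]: 1111  = hex F
  rows 4-7 [a,b,c=001]: 1111  = hex F
  rows 8-11 [a,b,c=010]: 1111  = hex F
  rows 12-15 [a,b,c=011]: 1111  = hex F
  rows 16-19 [a,b,c=100]: 1111  = hex F
  rows 20-23 [a,b,c=101]: 1111  = hex F
  rows 24-27 [a,b,c=110]: 1111  = hex F
  rows 28-31 [a,b,c=111]: 1111  = hex F
Output column (row 0 .. row 31) = 11111111111111111111111111111111
Output column grouped in 4s = 1111 1111 1111 1111 1111 1111 1111 1111 = 0xFFFFFFFF
Convert to decimal digit by digit (value = value*16 + digit):
  F -> 15
  15*16 + 15 (F) = 255
  255*16 + 15 (F) = 4095
  4095*16 + 15 (F) = 65535
  65535*16 + 15 (F) = 1048575
  1048575*16 + 15 (F) = 16777215
  16777215*16 + 15 (F) = 268435455
  268435455*16 + 15 (F) = 4294967295
Decimal = 4294967295

4294967295


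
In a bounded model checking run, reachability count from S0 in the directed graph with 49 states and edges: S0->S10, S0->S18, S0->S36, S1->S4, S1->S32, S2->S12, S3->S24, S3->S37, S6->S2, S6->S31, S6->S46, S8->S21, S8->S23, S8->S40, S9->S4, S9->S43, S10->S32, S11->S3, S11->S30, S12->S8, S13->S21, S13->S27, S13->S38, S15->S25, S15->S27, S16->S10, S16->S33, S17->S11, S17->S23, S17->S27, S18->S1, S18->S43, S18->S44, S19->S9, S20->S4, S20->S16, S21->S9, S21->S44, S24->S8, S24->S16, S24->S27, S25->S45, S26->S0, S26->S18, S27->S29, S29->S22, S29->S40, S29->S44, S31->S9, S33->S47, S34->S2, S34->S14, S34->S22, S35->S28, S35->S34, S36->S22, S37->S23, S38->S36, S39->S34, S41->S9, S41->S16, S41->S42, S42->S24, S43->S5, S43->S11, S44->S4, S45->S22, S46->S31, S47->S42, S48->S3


BFS from S0:
  layer 0: {S0}
  layer 1: {S10, S18, S36}
  layer 2: {S1, S22, S32, S43, S44}
  layer 3: {S4, S5, S11}
  layer 4: {S3, S30}
  layer 5: {S24, S37}
  layer 6: {S8, S16, S23, S27}
  layer 7: {S21, S29, S33, S40}
  layer 8: {S9, S47}
  layer 9: {S42}
Reachable set: {S0, S1, S3, S4, S5, S8, S9, S10, S11, S16, S18, S21, S22, S23, S24, S27, S29, S30, S32, S33, S36, S37, S40, S42, S43, S44, S47}
Count = 27

27


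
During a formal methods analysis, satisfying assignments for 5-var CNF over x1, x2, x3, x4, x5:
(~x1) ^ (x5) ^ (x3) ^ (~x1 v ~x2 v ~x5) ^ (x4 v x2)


CNF with 5 clauses over 5 vars (32 assignments).
An assignment satisfies CNF iff every clause has >=1 true literal.
Check each row (bits = x1,x2,x3,x4,x5; clause T/F shown):
  row 0 [00000]: clauses=TFFTF -> 0
  row 1 [00001]: clauses=TTFTF -> 0
  row 2 [00010]: clauses=TFFTT -> 0
  row 3 [00011]: clauses=TTFTT -> 0
  row 4 [00100]: clauses=TFTTF -> 0
  row 5 [00101]: clauses=TTTTF -> 0
  row 6 [00110]: clauses=TFTTT -> 0
  row 7 [00111]: clauses=TTTTT -> 1
  row 8 [01000]: clauses=TFFTT -> 0
  row 9 [01001]: clauses=TTFTT -> 0
  row 10 [01010]: clauses=TFFTT -> 0
  row 11 [01011]: clauses=TTFTT -> 0
  row 12 [01100]: clauses=TFTTT -> 0
  row 13 [01101]: clauses=TTTTT -> 1
  row 14 [01110]: clauses=TFTTT -> 0
  row 15 [01111]: clauses=TTTTT -> 1
  row 16 [10000]: clauses=FFFTF -> 0
  row 17 [10001]: clauses=FTFTF -> 0
  row 18 [10010]: clauses=FFFTT -> 0
  row 19 [10011]: clauses=FTFTT -> 0
  row 20 [10100]: clauses=FFTTF -> 0
  row 21 [10101]: clauses=FTTTF -> 0
  row 22 [10110]: clauses=FFTTT -> 0
  row 23 [10111]: clauses=FTTTT -> 0
  row 24 [11000]: clauses=FFFTT -> 0
  row 25 [11001]: clauses=FTFFT -> 0
  row 26 [11010]: clauses=FFFTT -> 0
  row 27 [11011]: clauses=FTFFT -> 0
  row 28 [11100]: clauses=FFTTT -> 0
  row 29 [11101]: clauses=FTTFT -> 0
  row 30 [11110]: clauses=FFTTT -> 0
  row 31 [11111]: clauses=FTTFT -> 0
Full result column, 8 rows per line (x1,x2 fixed per line; x3,x4,x5 runs 000..111 left to right):
  rows 0-7 [x1,x2=00]: 00000001  (ones: 1)
  rows 8-15 [x1,x2=01]: 00000101  (ones: 2)
  rows 16-23 [x1,x2=10]: 00000000  (ones: 0)
  rows 24-31 [x1,x2=11]: 00000000  (ones: 0)
Satisfying assignments = 1+2+0+0 = 3

3


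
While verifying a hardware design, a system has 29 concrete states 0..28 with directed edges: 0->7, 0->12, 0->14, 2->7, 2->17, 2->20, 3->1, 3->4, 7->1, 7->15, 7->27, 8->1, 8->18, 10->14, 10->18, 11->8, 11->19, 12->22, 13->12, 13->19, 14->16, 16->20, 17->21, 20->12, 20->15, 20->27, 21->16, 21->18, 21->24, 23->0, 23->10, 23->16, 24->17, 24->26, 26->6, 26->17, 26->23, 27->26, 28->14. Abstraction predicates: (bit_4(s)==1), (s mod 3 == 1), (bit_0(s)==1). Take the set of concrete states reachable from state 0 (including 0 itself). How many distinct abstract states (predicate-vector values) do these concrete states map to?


BFS from 0:
Concrete reachable: {0, 1, 6, 7, 10, 12, 14, 15, 16, 17, 18, 20, 21, 22, 23, 24, 26, 27}
Abstract via predicates (bit_4(s)==1), (s mod 3 == 1), (bit_0(s)==1):
  (0,0,0) <- {0, 6, 12, 14}
  (0,0,1) <- {15}
  (0,1,0) <- {10}
  (0,1,1) <- {1, 7}
  (1,0,0) <- {18, 20, 24, 26}
  (1,0,1) <- {17, 21, 23, 27}
  (1,1,0) <- {16, 22}
Distinct abstract states = 7

7


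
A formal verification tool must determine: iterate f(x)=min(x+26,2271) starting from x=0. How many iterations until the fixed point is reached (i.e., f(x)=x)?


Step 1: x=0, cap=2271, increment=26
Step 2: x grows by 26 each step until capped at 2271; fixed point is x=2271
Step 3: iterations = ceil(2271/26) = 88

88


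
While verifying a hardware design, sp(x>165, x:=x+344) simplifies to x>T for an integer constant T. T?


Formula: sp(P, x:=E) = exists old_x. (x = E[old_x/x]) AND P[old_x/x] (old_x is the value of x before the assignment; eliminate old_x by solving x = E[old_x/x] for old_x)
Step 1: Precondition P: x>165, i.e. old_x > 165
Step 2: Assignment gives x = old_x + 344, so old_x = x - 344
Step 3: Substitute into P: x - 344 > 165
Step 4: Simplify: x > 165+344 = 509

509


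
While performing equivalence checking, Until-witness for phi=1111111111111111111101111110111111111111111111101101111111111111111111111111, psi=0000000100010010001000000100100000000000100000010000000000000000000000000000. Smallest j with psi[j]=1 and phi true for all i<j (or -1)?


(phi U psi) at 0: need smallest j with psi[j]=1 and phi[i]=1 for all i in [0,j).
Scan from step 0:
  step 0: phi=1, psi=0 -> continue
  step 1: phi=1, psi=0 -> continue
  step 2: phi=1, psi=0 -> continue
  step 3: phi=1, psi=0 -> continue
  step 7: psi=1 and phi held for [0,7) -> witness found
Witness step = 7

7


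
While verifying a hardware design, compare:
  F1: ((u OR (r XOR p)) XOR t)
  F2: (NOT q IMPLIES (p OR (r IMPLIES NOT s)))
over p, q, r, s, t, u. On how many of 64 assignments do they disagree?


F1 = ((u OR (r XOR p)) XOR t)
F2 = (NOT q IMPLIES (p OR (r IMPLIES NOT s)))
Evaluate both on each of 64 rows (bits = p,q,r,s,t,u):
  row 0 [000000]: F1=0 F2=1 (differ) -> 1
  row 1 [000001]: F1=1 F2=1 -> 0
  row 2 [000010]: F1=1 F2=1 -> 0
  row 3 [000011]: F1=0 F2=1 (differ) -> 1
  row 4 [000100]: F1=0 F2=1 (differ) -> 1
  (every remaining row is evaluated the same way; all 64 results are listed next)
Full result column, 8 rows per line (p,q,r fixed per line; s,t,u runs 000..111 left to right):
  rows 0-7 [p,q,r=000]: 10011001  (ones: 4)
  rows 8-15 [p,q,r=001]: 00111100  (ones: 4)
  rows 16-23 [p,q,r=010]: 10011001  (ones: 4)
  rows 24-31 [p,q,r=011]: 00110011  (ones: 4)
  rows 32-39 [p,q,r=100]: 00110011  (ones: 4)
  rows 40-47 [p,q,r=101]: 10011001  (ones: 4)
  rows 48-55 [p,q,r=110]: 00110011  (ones: 4)
  rows 56-63 [p,q,r=111]: 10011001  (ones: 4)
Disagreements = 4+4+4+4+4+4+4+4 = 32

32


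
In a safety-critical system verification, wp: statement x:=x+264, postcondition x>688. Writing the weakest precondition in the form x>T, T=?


Formula: wp(x:=E, P) = P[E/x] (substitute E for x in postcondition)
Step 1: Postcondition: x>688
Step 2: Substitute x+264 for x: x+264>688
Step 3: Solve for x: x > 688-264 = 424

424


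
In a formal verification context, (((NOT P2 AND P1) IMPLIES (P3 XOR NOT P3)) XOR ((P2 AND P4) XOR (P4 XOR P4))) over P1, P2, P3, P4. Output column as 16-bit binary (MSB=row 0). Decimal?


Formula: (((NOT P2 AND P1) IMPLIES (P3 XOR NOT P3)) XOR ((P2 AND P4) XOR (P4 XOR P4))) over P1, P2, P3, P4 (16 rows)
Evaluate each row (bits = P1,P2,P3,P4, MSB first):
  row 0 [0000]: (((NOT 0 AND 0) IMPLIES (0 XOR NOT 0)) XOR ((0 AND 0) XOR (0 XOR 0))) -> 1
  row 1 [0001]: (((NOT 0 AND 0) IMPLIES (0 XOR NOT 0)) XOR ((0 AND 1) XOR (1 XOR 1))) -> 1
  row 2 [0010]: (((NOT 0 AND 0) IMPLIES (1 XOR NOT 1)) XOR ((0 AND 0) XOR (0 XOR 0))) -> 1
  row 3 [0011]: (((NOT 0 AND 0) IMPLIES (1 XOR NOT 1)) XOR ((0 AND 1) XOR (1 XOR 1))) -> 1
  row 4 [0100]: (((NOT 1 AND 0) IMPLIES (0 XOR NOT 0)) XOR ((1 AND 0) XOR (0 XOR 0))) -> 1
  row 5 [0101]: (((NOT 1 AND 0) IMPLIES (0 XOR NOT 0)) XOR ((1 AND 1) XOR (1 XOR 1))) -> 0
  row 6 [0110]: (((NOT 1 AND 0) IMPLIES (1 XOR NOT 1)) XOR ((1 AND 0) XOR (0 XOR 0))) -> 1
  row 7 [0111]: (((NOT 1 AND 0) IMPLIES (1 XOR NOT 1)) XOR ((1 AND 1) XOR (1 XOR 1))) -> 0
  row 8 [1000]: (((NOT 0 AND 1) IMPLIES (0 XOR NOT 0)) XOR ((0 AND 0) XOR (0 XOR 0))) -> 1
  row 9 [1001]: (((NOT 0 AND 1) IMPLIES (0 XOR NOT 0)) XOR ((0 AND 1) XOR (1 XOR 1))) -> 1
  row 10 [1010]: (((NOT 0 AND 1) IMPLIES (1 XOR NOT 1)) XOR ((0 AND 0) XOR (0 XOR 0))) -> 1
  row 11 [1011]: (((NOT 0 AND 1) IMPLIES (1 XOR NOT 1)) XOR ((0 AND 1) XOR (1 XOR 1))) -> 1
  row 12 [1100]: (((NOT 1 AND 1) IMPLIES (0 XOR NOT 0)) XOR ((1 AND 0) XOR (0 XOR 0))) -> 1
  row 13 [1101]: (((NOT 1 AND 1) IMPLIES (0 XOR NOT 0)) XOR ((1 AND 1) XOR (1 XOR 1))) -> 0
  row 14 [1110]: (((NOT 1 AND 1) IMPLIES (1 XOR NOT 1)) XOR ((1 AND 0) XOR (0 XOR 0))) -> 1
  row 15 [1111]: (((NOT 1 AND 1) IMPLIES (1 XOR NOT 1)) XOR ((1 AND 1) XOR (1 XOR 1))) -> 0
Full result column, 4 rows per line (P1,P2 fixed per line; P3,P4 runs 00..11 left to right):
  rows 0-3 [P1,P2=00]: 1111  = hex F
  rows 4-7 [P1,P2=01]: 1010  = hex A
  rows 8-11 [P1,P2=10]: 1111  = hex F
  rows 12-15 [P1,P2=11]: 1010  = hex A
Output column (row 0 .. row 15) = 1111101011111010
Output column grouped in 4s = 1111 1010 1111 1010 = 0xFAFA
Convert to decimal digit by digit (value = value*16 + digit):
  F -> 15
  15*16 + 10 (A) = 250
  250*16 + 15 (F) = 4015
  4015*16 + 10 (A) = 64250
Decimal = 64250

64250


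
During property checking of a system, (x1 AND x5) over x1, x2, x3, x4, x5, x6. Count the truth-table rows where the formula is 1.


Formula: (x1 AND x5) over 6 vars (64 rows)
Evaluate each row (x1, x2, x3, x4, x5, x6 as bits, MSB first):
  row 0 [000000]: (0 AND 0) -> 0
  row 1 [000001]: (0 AND 0) -> 0
  row 2 [000010]: (0 AND 1) -> 0
  row 3 [000011]: (0 AND 1) -> 0
  row 4 [000100]: (0 AND 0) -> 0
  (every remaining row is evaluated the same way; all 64 results are listed next)
Full result column, 8 rows per line (x1,x2,x3 fixed per line; x4,x5,x6 runs 000..111 left to right):
  rows 0-7 [x1,x2,x3=000]: 00000000  (ones: 0)
  rows 8-15 [x1,x2,x3=001]: 00000000  (ones: 0)
  rows 16-23 [x1,x2,x3=010]: 00000000  (ones: 0)
  rows 24-31 [x1,x2,x3=011]: 00000000  (ones: 0)
  rows 32-39 [x1,x2,x3=100]: 00110011  (ones: 4)
  rows 40-47 [x1,x2,x3=101]: 00110011  (ones: 4)
  rows 48-55 [x1,x2,x3=110]: 00110011  (ones: 4)
  rows 56-63 [x1,x2,x3=111]: 00110011  (ones: 4)
Count of 1-rows = 0+0+0+0+4+4+4+4 = 16

16


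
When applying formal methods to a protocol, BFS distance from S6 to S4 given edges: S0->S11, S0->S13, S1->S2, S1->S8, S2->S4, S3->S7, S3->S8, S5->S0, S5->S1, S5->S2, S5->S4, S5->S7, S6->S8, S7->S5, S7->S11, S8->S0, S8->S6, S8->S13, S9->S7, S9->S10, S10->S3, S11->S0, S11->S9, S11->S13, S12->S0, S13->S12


BFS layer-by-layer from S6:
  dist 0: {S6}
  dist 1: {S8}
  dist 2: {S0, S13}
  dist 3: {S11, S12}
  dist 4: {S9}
  dist 5: {S7, S10}
  dist 6: {S3, S5}
  dist 7: {S1, S2, S4}
  -> S4 reached at distance 7
Shortest path length = 7

7


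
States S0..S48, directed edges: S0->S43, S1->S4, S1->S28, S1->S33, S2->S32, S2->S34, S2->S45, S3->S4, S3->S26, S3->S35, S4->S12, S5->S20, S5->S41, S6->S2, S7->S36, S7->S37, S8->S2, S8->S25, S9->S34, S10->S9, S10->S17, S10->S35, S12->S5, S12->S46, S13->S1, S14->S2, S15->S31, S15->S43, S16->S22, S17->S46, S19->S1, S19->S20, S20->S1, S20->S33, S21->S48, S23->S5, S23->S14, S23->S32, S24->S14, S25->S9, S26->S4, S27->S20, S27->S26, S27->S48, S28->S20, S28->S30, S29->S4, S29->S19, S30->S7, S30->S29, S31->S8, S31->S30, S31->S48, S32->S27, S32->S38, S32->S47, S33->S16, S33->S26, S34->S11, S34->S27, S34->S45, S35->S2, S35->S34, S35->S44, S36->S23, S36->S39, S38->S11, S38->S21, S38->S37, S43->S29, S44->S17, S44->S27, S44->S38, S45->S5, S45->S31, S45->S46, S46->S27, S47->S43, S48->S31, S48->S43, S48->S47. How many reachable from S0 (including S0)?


BFS from S0:
  layer 0: {S0}
  layer 1: {S43}
  layer 2: {S29}
  layer 3: {S4, S19}
  layer 4: {S1, S12, S20}
  layer 5: {S5, S28, S33, S46}
  layer 6: {S16, S26, S27, S30, S41}
  layer 7: {S7, S22, S48}
  layer 8: {S31, S36, S37, S47}
  layer 9: {S8, S23, S39}
  layer 10: {S2, S14, S25, S32}
  layer 11: {S9, S34, S38, S45}
  layer 12: {S11, S21}
Reachable set: {S0, S1, S2, S4, S5, S7, S8, S9, S11, S12, S14, S16, S19, S20, S21, S22, S23, S25, S26, S27, S28, S29, S30, S31, S32, S33, S34, S36, S37, S38, S39, S41, S43, S45, S46, S47, S48}
Count = 37

37


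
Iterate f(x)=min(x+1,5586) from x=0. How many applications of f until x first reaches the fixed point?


Step 1: x=0, cap=5586, increment=1
Step 2: x grows by 1 each step until capped at 5586; fixed point is x=5586
Step 3: iterations = ceil(5586/1) = 5586

5586


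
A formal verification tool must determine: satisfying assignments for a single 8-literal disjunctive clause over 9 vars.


Step 1: Total=2^9=512
Step 2: Unsat when all 8 false: 2^1=2
Step 3: Sat=512-2=510

510


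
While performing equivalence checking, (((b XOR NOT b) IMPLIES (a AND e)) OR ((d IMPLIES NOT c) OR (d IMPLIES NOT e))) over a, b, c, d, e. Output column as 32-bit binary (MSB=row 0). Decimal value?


Formula: (((b XOR NOT b) IMPLIES (a AND e)) OR ((d IMPLIES NOT c) OR (d IMPLIES NOT e))) over a, b, c, d, e (32 rows)
Evaluate each row (bits = a,b,c,d,e, MSB first):
  row 0 [00000]: (((0 XOR NOT 0) IMPLIES (0 AND 0)) OR ((0 IMPLIES NOT 0) OR (0 IMPLIES NOT 0))) -> 1
  row 1 [00001]: (((0 XOR NOT 0) IMPLIES (0 AND 1)) OR ((0 IMPLIES NOT 0) OR (0 IMPLIES NOT 1))) -> 1
  row 2 [00010]: (((0 XOR NOT 0) IMPLIES (0 AND 0)) OR ((1 IMPLIES NOT 0) OR (1 IMPLIES NOT 0))) -> 1
  row 3 [00011]: (((0 XOR NOT 0) IMPLIES (0 AND 1)) OR ((1 IMPLIES NOT 0) OR (1 IMPLIES NOT 1))) -> 1
  row 4 [00100]: (((0 XOR NOT 0) IMPLIES (0 AND 0)) OR ((0 IMPLIES NOT 1) OR (0 IMPLIES NOT 0))) -> 1
  row 5 [00101]: (((0 XOR NOT 0) IMPLIES (0 AND 1)) OR ((0 IMPLIES NOT 1) OR (0 IMPLIES NOT 1))) -> 1
  row 6 [00110]: (((0 XOR NOT 0) IMPLIES (0 AND 0)) OR ((1 IMPLIES NOT 1) OR (1 IMPLIES NOT 0))) -> 1
  row 7 [00111]: (((0 XOR NOT 0) IMPLIES (0 AND 1)) OR ((1 IMPLIES NOT 1) OR (1 IMPLIES NOT 1))) -> 0
  row 8 [01000]: (((1 XOR NOT 1) IMPLIES (0 AND 0)) OR ((0 IMPLIES NOT 0) OR (0 IMPLIES NOT 0))) -> 1
  row 9 [01001]: (((1 XOR NOT 1) IMPLIES (0 AND 1)) OR ((0 IMPLIES NOT 0) OR (0 IMPLIES NOT 1))) -> 1
  row 10 [01010]: (((1 XOR NOT 1) IMPLIES (0 AND 0)) OR ((1 IMPLIES NOT 0) OR (1 IMPLIES NOT 0))) -> 1
  row 11 [01011]: (((1 XOR NOT 1) IMPLIES (0 AND 1)) OR ((1 IMPLIES NOT 0) OR (1 IMPLIES NOT 1))) -> 1
  row 12 [01100]: (((1 XOR NOT 1) IMPLIES (0 AND 0)) OR ((0 IMPLIES NOT 1) OR (0 IMPLIES NOT 0))) -> 1
  row 13 [01101]: (((1 XOR NOT 1) IMPLIES (0 AND 1)) OR ((0 IMPLIES NOT 1) OR (0 IMPLIES NOT 1))) -> 1
  row 14 [01110]: (((1 XOR NOT 1) IMPLIES (0 AND 0)) OR ((1 IMPLIES NOT 1) OR (1 IMPLIES NOT 0))) -> 1
  row 15 [01111]: (((1 XOR NOT 1) IMPLIES (0 AND 1)) OR ((1 IMPLIES NOT 1) OR (1 IMPLIES NOT 1))) -> 0
  row 16 [10000]: (((0 XOR NOT 0) IMPLIES (1 AND 0)) OR ((0 IMPLIES NOT 0) OR (0 IMPLIES NOT 0))) -> 1
  row 17 [10001]: (((0 XOR NOT 0) IMPLIES (1 AND 1)) OR ((0 IMPLIES NOT 0) OR (0 IMPLIES NOT 1))) -> 1
  row 18 [10010]: (((0 XOR NOT 0) IMPLIES (1 AND 0)) OR ((1 IMPLIES NOT 0) OR (1 IMPLIES NOT 0))) -> 1
  row 19 [10011]: (((0 XOR NOT 0) IMPLIES (1 AND 1)) OR ((1 IMPLIES NOT 0) OR (1 IMPLIES NOT 1))) -> 1
  row 20 [10100]: (((0 XOR NOT 0) IMPLIES (1 AND 0)) OR ((0 IMPLIES NOT 1) OR (0 IMPLIES NOT 0))) -> 1
  row 21 [10101]: (((0 XOR NOT 0) IMPLIES (1 AND 1)) OR ((0 IMPLIES NOT 1) OR (0 IMPLIES NOT 1))) -> 1
  row 22 [10110]: (((0 XOR NOT 0) IMPLIES (1 AND 0)) OR ((1 IMPLIES NOT 1) OR (1 IMPLIES NOT 0))) -> 1
  row 23 [10111]: (((0 XOR NOT 0) IMPLIES (1 AND 1)) OR ((1 IMPLIES NOT 1) OR (1 IMPLIES NOT 1))) -> 1
  row 24 [11000]: (((1 XOR NOT 1) IMPLIES (1 AND 0)) OR ((0 IMPLIES NOT 0) OR (0 IMPLIES NOT 0))) -> 1
  row 25 [11001]: (((1 XOR NOT 1) IMPLIES (1 AND 1)) OR ((0 IMPLIES NOT 0) OR (0 IMPLIES NOT 1))) -> 1
  row 26 [11010]: (((1 XOR NOT 1) IMPLIES (1 AND 0)) OR ((1 IMPLIES NOT 0) OR (1 IMPLIES NOT 0))) -> 1
  row 27 [11011]: (((1 XOR NOT 1) IMPLIES (1 AND 1)) OR ((1 IMPLIES NOT 0) OR (1 IMPLIES NOT 1))) -> 1
  row 28 [11100]: (((1 XOR NOT 1) IMPLIES (1 AND 0)) OR ((0 IMPLIES NOT 1) OR (0 IMPLIES NOT 0))) -> 1
  row 29 [11101]: (((1 XOR NOT 1) IMPLIES (1 AND 1)) OR ((0 IMPLIES NOT 1) OR (0 IMPLIES NOT 1))) -> 1
  row 30 [11110]: (((1 XOR NOT 1) IMPLIES (1 AND 0)) OR ((1 IMPLIES NOT 1) OR (1 IMPLIES NOT 0))) -> 1
  row 31 [11111]: (((1 XOR NOT 1) IMPLIES (1 AND 1)) OR ((1 IMPLIES NOT 1) OR (1 IMPLIES NOT 1))) -> 1
Full result column, 4 rows per line (a,b,c fixed per line; d,e runs 00..11 left to right):
  rows 0-3 [a,b,c=000]: 1111  = hex F
  rows 4-7 [a,b,c=001]: 1110  = hex E
  rows 8-11 [a,b,c=010]: 1111  = hex F
  rows 12-15 [a,b,c=011]: 1110  = hex E
  rows 16-19 [a,b,c=100]: 1111  = hex F
  rows 20-23 [a,b,c=101]: 1111  = hex F
  rows 24-27 [a,b,c=110]: 1111  = hex F
  rows 28-31 [a,b,c=111]: 1111  = hex F
Output column (row 0 .. row 31) = 11111110111111101111111111111111
Output column grouped in 4s = 1111 1110 1111 1110 1111 1111 1111 1111 = 0xFEFEFFFF
Convert to decimal digit by digit (value = value*16 + digit):
  F -> 15
  15*16 + 14 (E) = 254
  254*16 + 15 (F) = 4079
  4079*16 + 14 (E) = 65278
  65278*16 + 15 (F) = 1044463
  1044463*16 + 15 (F) = 16711423
  16711423*16 + 15 (F) = 267382783
  267382783*16 + 15 (F) = 4278124543
Decimal = 4278124543

4278124543


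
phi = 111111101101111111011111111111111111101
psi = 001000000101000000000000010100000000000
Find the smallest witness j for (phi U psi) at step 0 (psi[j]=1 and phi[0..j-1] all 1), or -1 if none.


(phi U psi) at 0: need smallest j with psi[j]=1 and phi[i]=1 for all i in [0,j).
Scan from step 0:
  step 0: phi=1, psi=0 -> continue
  step 1: phi=1, psi=0 -> continue
  step 2: psi=1 and phi held for [0,2) -> witness found
Witness step = 2

2


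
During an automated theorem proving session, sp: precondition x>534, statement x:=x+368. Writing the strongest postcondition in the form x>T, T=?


Formula: sp(P, x:=E) = exists old_x. (x = E[old_x/x]) AND P[old_x/x] (old_x is the value of x before the assignment; eliminate old_x by solving x = E[old_x/x] for old_x)
Step 1: Precondition P: x>534, i.e. old_x > 534
Step 2: Assignment gives x = old_x + 368, so old_x = x - 368
Step 3: Substitute into P: x - 368 > 534
Step 4: Simplify: x > 534+368 = 902

902


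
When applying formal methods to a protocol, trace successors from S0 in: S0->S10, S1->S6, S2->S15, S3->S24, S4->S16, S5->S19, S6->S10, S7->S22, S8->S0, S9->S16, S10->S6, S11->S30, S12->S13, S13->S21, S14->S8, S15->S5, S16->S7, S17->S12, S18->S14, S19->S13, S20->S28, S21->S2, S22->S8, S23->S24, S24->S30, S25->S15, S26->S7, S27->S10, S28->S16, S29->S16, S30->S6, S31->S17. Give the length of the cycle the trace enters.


Trace from S0 until a state repeats:
  S0 -> S10 -> S6 -> S10
S10 first seen at step 1, revisited at step 3.
Cycle length = 3 - 1 = 2

2


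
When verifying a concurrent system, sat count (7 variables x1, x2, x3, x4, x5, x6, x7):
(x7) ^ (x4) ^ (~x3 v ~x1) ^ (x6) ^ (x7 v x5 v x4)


CNF with 5 clauses over 7 vars (128 assignments).
An assignment satisfies CNF iff every clause has >=1 true literal.
Check each row (bits = x1,x2,x3,x4,x5,x6,x7; clause T/F shown):
  row 0 [0000000]: clauses=FFTFF -> 0
  row 1 [0000001]: clauses=TFTFT -> 0
  row 2 [0000010]: clauses=FFTTF -> 0
  row 3 [0000011]: clauses=TFTTT -> 0
  row 4 [0000100]: clauses=FFTFT -> 0
  (every remaining row is evaluated the same way; all 128 results are listed next)
Full result column, 8 rows per line (x1,x2,x3,x4 fixed per line; x5,x6,x7 runs 000..111 left to right):
  rows 0-7 [x1,x2,x3,x4=0000]: 00000000  (ones: 0)
  rows 8-15 [x1,x2,x3,x4=0001]: 00010001  (ones: 2)
  rows 16-23 [x1,x2,x3,x4=0010]: 00000000  (ones: 0)
  rows 24-31 [x1,x2,x3,x4=0011]: 00010001  (ones: 2)
  rows 32-39 [x1,x2,x3,x4=0100]: 00000000  (ones: 0)
  rows 40-47 [x1,x2,x3,x4=0101]: 00010001  (ones: 2)
  rows 48-55 [x1,x2,x3,x4=0110]: 00000000  (ones: 0)
  rows 56-63 [x1,x2,x3,x4=0111]: 00010001  (ones: 2)
  rows 64-71 [x1,x2,x3,x4=1000]: 00000000  (ones: 0)
  rows 72-79 [x1,x2,x3,x4=1001]: 00010001  (ones: 2)
  rows 80-87 [x1,x2,x3,x4=1010]: 00000000  (ones: 0)
  rows 88-95 [x1,x2,x3,x4=1011]: 00000000  (ones: 0)
  rows 96-103 [x1,x2,x3,x4=1100]: 00000000  (ones: 0)
  rows 104-111 [x1,x2,x3,x4=1101]: 00010001  (ones: 2)
  rows 112-119 [x1,x2,x3,x4=1110]: 00000000  (ones: 0)
  rows 120-127 [x1,x2,x3,x4=1111]: 00000000  (ones: 0)
Satisfying assignments = 0+2+0+2+0+2+0+2+0+2+0+0+0+2+0+0 = 12

12


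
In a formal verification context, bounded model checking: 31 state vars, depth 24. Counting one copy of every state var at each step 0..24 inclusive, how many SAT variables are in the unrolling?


BMC unrolls to depth k, creating one copy of each state var for steps 0..k.
Step count = 24 + 1 = 25 (steps 0 through 24)
Vars per step = 31
Total = 31 * 25 = 775

775


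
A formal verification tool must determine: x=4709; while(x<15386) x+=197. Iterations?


Step 1: x goes from 4709 toward 15386 by 197; the body runs while x<15386, so iterations = ceil((bound-start)/step)
Step 2: Distance=10677
Step 3: ceil(10677/197)=55

55


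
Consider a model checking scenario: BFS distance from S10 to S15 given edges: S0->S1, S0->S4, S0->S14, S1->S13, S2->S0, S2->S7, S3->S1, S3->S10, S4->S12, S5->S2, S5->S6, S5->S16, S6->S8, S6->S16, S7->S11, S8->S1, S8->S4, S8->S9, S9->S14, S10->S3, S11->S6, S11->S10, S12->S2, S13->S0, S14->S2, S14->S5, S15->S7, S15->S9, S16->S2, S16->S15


BFS layer-by-layer from S10:
  dist 0: {S10}
  dist 1: {S3}
  dist 2: {S1}
  dist 3: {S13}
  dist 4: {S0}
  dist 5: {S4, S14}
  dist 6: {S2, S5, S12}
  dist 7: {S6, S7, S16}
  dist 8: {S8, S11, S15}
  -> S15 reached at distance 8
Shortest path length = 8

8


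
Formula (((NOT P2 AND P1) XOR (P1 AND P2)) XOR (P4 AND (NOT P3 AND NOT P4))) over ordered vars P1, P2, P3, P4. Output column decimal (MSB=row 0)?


Formula: (((NOT P2 AND P1) XOR (P1 AND P2)) XOR (P4 AND (NOT P3 AND NOT P4))) over P1, P2, P3, P4 (16 rows)
Evaluate each row (bits = P1,P2,P3,P4, MSB first):
  row 0 [0000]: (((NOT 0 AND 0) XOR (0 AND 0)) XOR (0 AND (NOT 0 AND NOT 0))) -> 0
  row 1 [0001]: (((NOT 0 AND 0) XOR (0 AND 0)) XOR (1 AND (NOT 0 AND NOT 1))) -> 0
  row 2 [0010]: (((NOT 0 AND 0) XOR (0 AND 0)) XOR (0 AND (NOT 1 AND NOT 0))) -> 0
  row 3 [0011]: (((NOT 0 AND 0) XOR (0 AND 0)) XOR (1 AND (NOT 1 AND NOT 1))) -> 0
  row 4 [0100]: (((NOT 1 AND 0) XOR (0 AND 1)) XOR (0 AND (NOT 0 AND NOT 0))) -> 0
  row 5 [0101]: (((NOT 1 AND 0) XOR (0 AND 1)) XOR (1 AND (NOT 0 AND NOT 1))) -> 0
  row 6 [0110]: (((NOT 1 AND 0) XOR (0 AND 1)) XOR (0 AND (NOT 1 AND NOT 0))) -> 0
  row 7 [0111]: (((NOT 1 AND 0) XOR (0 AND 1)) XOR (1 AND (NOT 1 AND NOT 1))) -> 0
  row 8 [1000]: (((NOT 0 AND 1) XOR (1 AND 0)) XOR (0 AND (NOT 0 AND NOT 0))) -> 1
  row 9 [1001]: (((NOT 0 AND 1) XOR (1 AND 0)) XOR (1 AND (NOT 0 AND NOT 1))) -> 1
  row 10 [1010]: (((NOT 0 AND 1) XOR (1 AND 0)) XOR (0 AND (NOT 1 AND NOT 0))) -> 1
  row 11 [1011]: (((NOT 0 AND 1) XOR (1 AND 0)) XOR (1 AND (NOT 1 AND NOT 1))) -> 1
  row 12 [1100]: (((NOT 1 AND 1) XOR (1 AND 1)) XOR (0 AND (NOT 0 AND NOT 0))) -> 1
  row 13 [1101]: (((NOT 1 AND 1) XOR (1 AND 1)) XOR (1 AND (NOT 0 AND NOT 1))) -> 1
  row 14 [1110]: (((NOT 1 AND 1) XOR (1 AND 1)) XOR (0 AND (NOT 1 AND NOT 0))) -> 1
  row 15 [1111]: (((NOT 1 AND 1) XOR (1 AND 1)) XOR (1 AND (NOT 1 AND NOT 1))) -> 1
Full result column, 4 rows per line (P1,P2 fixed per line; P3,P4 runs 00..11 left to right):
  rows 0-3 [P1,P2=00]: 0000  = hex 0
  rows 4-7 [P1,P2=01]: 0000  = hex 0
  rows 8-11 [P1,P2=10]: 1111  = hex F
  rows 12-15 [P1,P2=11]: 1111  = hex F
Output column (row 0 .. row 15) = 0000000011111111
Output column grouped in 4s = 0000 0000 1111 1111 = 0x00FF
Convert to decimal digit by digit (value = value*16 + digit):
  0 -> 0
  0*16 + 0 = 0
  0*16 + 15 (F) = 15
  15*16 + 15 (F) = 255
Decimal = 255

255


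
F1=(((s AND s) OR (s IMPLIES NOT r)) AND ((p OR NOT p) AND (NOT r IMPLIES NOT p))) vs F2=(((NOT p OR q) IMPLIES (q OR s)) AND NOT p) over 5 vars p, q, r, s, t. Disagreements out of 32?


F1 = (((s AND s) OR (s IMPLIES NOT r)) AND ((p OR NOT p) AND (NOT r IMPLIES NOT p)))
F2 = (((NOT p OR q) IMPLIES (q OR s)) AND NOT p)
Evaluate both on each of 32 rows (bits = p,q,r,s,t):
  row 0 [00000]: F1=1 F2=0 (differ) -> 1
  row 1 [00001]: F1=1 F2=0 (differ) -> 1
  row 2 [00010]: F1=1 F2=1 -> 0
  row 3 [00011]: F1=1 F2=1 -> 0
  row 4 [00100]: F1=1 F2=0 (differ) -> 1
  row 5 [00101]: F1=1 F2=0 (differ) -> 1
  row 6 [00110]: F1=1 F2=1 -> 0
  row 7 [00111]: F1=1 F2=1 -> 0
  row 8 [01000]: F1=1 F2=1 -> 0
  row 9 [01001]: F1=1 F2=1 -> 0
  row 10 [01010]: F1=1 F2=1 -> 0
  row 11 [01011]: F1=1 F2=1 -> 0
  row 12 [01100]: F1=1 F2=1 -> 0
  row 13 [01101]: F1=1 F2=1 -> 0
  row 14 [01110]: F1=1 F2=1 -> 0
  row 15 [01111]: F1=1 F2=1 -> 0
  row 16 [10000]: F1=0 F2=0 -> 0
  row 17 [10001]: F1=0 F2=0 -> 0
  row 18 [10010]: F1=0 F2=0 -> 0
  row 19 [10011]: F1=0 F2=0 -> 0
  row 20 [10100]: F1=1 F2=0 (differ) -> 1
  row 21 [10101]: F1=1 F2=0 (differ) -> 1
  row 22 [10110]: F1=1 F2=0 (differ) -> 1
  row 23 [10111]: F1=1 F2=0 (differ) -> 1
  row 24 [11000]: F1=0 F2=0 -> 0
  row 25 [11001]: F1=0 F2=0 -> 0
  row 26 [11010]: F1=0 F2=0 -> 0
  row 27 [11011]: F1=0 F2=0 -> 0
  row 28 [11100]: F1=1 F2=0 (differ) -> 1
  row 29 [11101]: F1=1 F2=0 (differ) -> 1
  row 30 [11110]: F1=1 F2=0 (differ) -> 1
  row 31 [11111]: F1=1 F2=0 (differ) -> 1
Full result column, 8 rows per line (p,q fixed per line; r,s,t runs 000..111 left to right):
  rows 0-7 [p,q=00]: 11001100  (ones: 4)
  rows 8-15 [p,q=01]: 00000000  (ones: 0)
  rows 16-23 [p,q=10]: 00001111  (ones: 4)
  rows 24-31 [p,q=11]: 00001111  (ones: 4)
Disagreements = 4+0+4+4 = 12

12


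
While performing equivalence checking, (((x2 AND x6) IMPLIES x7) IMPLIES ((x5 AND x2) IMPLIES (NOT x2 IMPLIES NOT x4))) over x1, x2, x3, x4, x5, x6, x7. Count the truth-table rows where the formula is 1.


Formula: (((x2 AND x6) IMPLIES x7) IMPLIES ((x5 AND x2) IMPLIES (NOT x2 IMPLIES NOT x4))) over 7 vars (128 rows)
Evaluate each row (x1, x2, x3, x4, x5, x6, x7 as bits, MSB first):
  row 0 [0000000]: (((0 AND 0) IMPLIES 0) IMPLIES ((0 AND 0) IMPLIES (NOT 0 IMPLIES NOT 0))) -> 1
  row 1 [0000001]: (((0 AND 0) IMPLIES 1) IMPLIES ((0 AND 0) IMPLIES (NOT 0 IMPLIES NOT 0))) -> 1
  row 2 [0000010]: (((0 AND 1) IMPLIES 0) IMPLIES ((0 AND 0) IMPLIES (NOT 0 IMPLIES NOT 0))) -> 1
  row 3 [0000011]: (((0 AND 1) IMPLIES 1) IMPLIES ((0 AND 0) IMPLIES (NOT 0 IMPLIES NOT 0))) -> 1
  row 4 [0000100]: (((0 AND 0) IMPLIES 0) IMPLIES ((1 AND 0) IMPLIES (NOT 0 IMPLIES NOT 0))) -> 1
  (every remaining row is evaluated the same way; all 128 results are listed next)
Full result column, 8 rows per line (x1,x2,x3,x4 fixed per line; x5,x6,x7 runs 000..111 left to right):
  rows 0-7 [x1,x2,x3,x4=0000]: 11111111  (ones: 8)
  rows 8-15 [x1,x2,x3,x4=0001]: 11111111  (ones: 8)
  rows 16-23 [x1,x2,x3,x4=0010]: 11111111  (ones: 8)
  rows 24-31 [x1,x2,x3,x4=0011]: 11111111  (ones: 8)
  rows 32-39 [x1,x2,x3,x4=0100]: 11111111  (ones: 8)
  rows 40-47 [x1,x2,x3,x4=0101]: 11111111  (ones: 8)
  rows 48-55 [x1,x2,x3,x4=0110]: 11111111  (ones: 8)
  rows 56-63 [x1,x2,x3,x4=0111]: 11111111  (ones: 8)
  rows 64-71 [x1,x2,x3,x4=1000]: 11111111  (ones: 8)
  rows 72-79 [x1,x2,x3,x4=1001]: 11111111  (ones: 8)
  rows 80-87 [x1,x2,x3,x4=1010]: 11111111  (ones: 8)
  rows 88-95 [x1,x2,x3,x4=1011]: 11111111  (ones: 8)
  rows 96-103 [x1,x2,x3,x4=1100]: 11111111  (ones: 8)
  rows 104-111 [x1,x2,x3,x4=1101]: 11111111  (ones: 8)
  rows 112-119 [x1,x2,x3,x4=1110]: 11111111  (ones: 8)
  rows 120-127 [x1,x2,x3,x4=1111]: 11111111  (ones: 8)
Count of 1-rows = 8+8+8+8+8+8+8+8+8+8+8+8+8+8+8+8 = 128

128
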